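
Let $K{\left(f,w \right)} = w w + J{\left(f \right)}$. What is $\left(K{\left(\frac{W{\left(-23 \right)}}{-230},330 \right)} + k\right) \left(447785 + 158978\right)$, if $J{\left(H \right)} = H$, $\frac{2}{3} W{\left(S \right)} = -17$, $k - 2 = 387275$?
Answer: $\frac{6021238246451}{20} \approx 3.0106 \cdot 10^{11}$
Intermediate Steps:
$k = 387277$ ($k = 2 + 387275 = 387277$)
$W{\left(S \right)} = - \frac{51}{2}$ ($W{\left(S \right)} = \frac{3}{2} \left(-17\right) = - \frac{51}{2}$)
$K{\left(f,w \right)} = f + w^{2}$ ($K{\left(f,w \right)} = w w + f = w^{2} + f = f + w^{2}$)
$\left(K{\left(\frac{W{\left(-23 \right)}}{-230},330 \right)} + k\right) \left(447785 + 158978\right) = \left(\left(- \frac{51}{2 \left(-230\right)} + 330^{2}\right) + 387277\right) \left(447785 + 158978\right) = \left(\left(\left(- \frac{51}{2}\right) \left(- \frac{1}{230}\right) + 108900\right) + 387277\right) 606763 = \left(\left(\frac{51}{460} + 108900\right) + 387277\right) 606763 = \left(\frac{50094051}{460} + 387277\right) 606763 = \frac{228241471}{460} \cdot 606763 = \frac{6021238246451}{20}$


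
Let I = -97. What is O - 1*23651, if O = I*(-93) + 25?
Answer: -14605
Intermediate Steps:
O = 9046 (O = -97*(-93) + 25 = 9021 + 25 = 9046)
O - 1*23651 = 9046 - 1*23651 = 9046 - 23651 = -14605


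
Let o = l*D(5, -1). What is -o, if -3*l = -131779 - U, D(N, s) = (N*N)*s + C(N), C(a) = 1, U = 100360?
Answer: 1857112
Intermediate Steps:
D(N, s) = 1 + s*N² (D(N, s) = (N*N)*s + 1 = N²*s + 1 = s*N² + 1 = 1 + s*N²)
l = 232139/3 (l = -(-131779 - 1*100360)/3 = -(-131779 - 100360)/3 = -⅓*(-232139) = 232139/3 ≈ 77380.)
o = -1857112 (o = 232139*(1 - 1*5²)/3 = 232139*(1 - 1*25)/3 = 232139*(1 - 25)/3 = (232139/3)*(-24) = -1857112)
-o = -1*(-1857112) = 1857112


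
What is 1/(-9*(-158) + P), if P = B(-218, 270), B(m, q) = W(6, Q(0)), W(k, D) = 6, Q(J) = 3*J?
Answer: 1/1428 ≈ 0.00070028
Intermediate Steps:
B(m, q) = 6
P = 6
1/(-9*(-158) + P) = 1/(-9*(-158) + 6) = 1/(1422 + 6) = 1/1428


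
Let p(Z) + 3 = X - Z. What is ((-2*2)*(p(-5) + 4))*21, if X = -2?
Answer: -336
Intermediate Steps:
p(Z) = -5 - Z (p(Z) = -3 + (-2 - Z) = -5 - Z)
((-2*2)*(p(-5) + 4))*21 = ((-2*2)*((-5 - 1*(-5)) + 4))*21 = -4*((-5 + 5) + 4)*21 = -4*(0 + 4)*21 = -4*4*21 = -16*21 = -336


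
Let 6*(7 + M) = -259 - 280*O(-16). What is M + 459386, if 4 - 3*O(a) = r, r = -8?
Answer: 2754895/6 ≈ 4.5915e+5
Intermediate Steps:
O(a) = 4 (O(a) = 4/3 - ⅓*(-8) = 4/3 + 8/3 = 4)
M = -1421/6 (M = -7 + (-259 - 280*4)/6 = -7 + (-259 - 1120)/6 = -7 + (⅙)*(-1379) = -7 - 1379/6 = -1421/6 ≈ -236.83)
M + 459386 = -1421/6 + 459386 = 2754895/6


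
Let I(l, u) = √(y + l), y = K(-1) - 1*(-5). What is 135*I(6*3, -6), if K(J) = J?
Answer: 135*√22 ≈ 633.21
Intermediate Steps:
y = 4 (y = -1 - 1*(-5) = -1 + 5 = 4)
I(l, u) = √(4 + l)
135*I(6*3, -6) = 135*√(4 + 6*3) = 135*√(4 + 18) = 135*√22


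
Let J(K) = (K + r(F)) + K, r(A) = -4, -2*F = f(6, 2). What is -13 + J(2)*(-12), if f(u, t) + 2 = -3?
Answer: -13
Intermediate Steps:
f(u, t) = -5 (f(u, t) = -2 - 3 = -5)
F = 5/2 (F = -1/2*(-5) = 5/2 ≈ 2.5000)
J(K) = -4 + 2*K (J(K) = (K - 4) + K = (-4 + K) + K = -4 + 2*K)
-13 + J(2)*(-12) = -13 + (-4 + 2*2)*(-12) = -13 + (-4 + 4)*(-12) = -13 + 0*(-12) = -13 + 0 = -13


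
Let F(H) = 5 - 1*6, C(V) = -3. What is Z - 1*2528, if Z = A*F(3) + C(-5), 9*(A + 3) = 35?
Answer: -22787/9 ≈ -2531.9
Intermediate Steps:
F(H) = -1 (F(H) = 5 - 6 = -1)
A = 8/9 (A = -3 + (⅑)*35 = -3 + 35/9 = 8/9 ≈ 0.88889)
Z = -35/9 (Z = (8/9)*(-1) - 3 = -8/9 - 3 = -35/9 ≈ -3.8889)
Z - 1*2528 = -35/9 - 1*2528 = -35/9 - 2528 = -22787/9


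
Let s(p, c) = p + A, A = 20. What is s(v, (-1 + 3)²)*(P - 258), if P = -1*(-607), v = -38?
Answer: -6282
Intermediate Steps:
P = 607
s(p, c) = 20 + p (s(p, c) = p + 20 = 20 + p)
s(v, (-1 + 3)²)*(P - 258) = (20 - 38)*(607 - 258) = -18*349 = -6282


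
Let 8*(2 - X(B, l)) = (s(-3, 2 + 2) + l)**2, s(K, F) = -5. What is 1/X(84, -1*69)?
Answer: -2/1365 ≈ -0.0014652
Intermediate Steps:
X(B, l) = 2 - (-5 + l)**2/8
1/X(84, -1*69) = 1/(2 - (-5 - 1*69)**2/8) = 1/(2 - (-5 - 69)**2/8) = 1/(2 - 1/8*(-74)**2) = 1/(2 - 1/8*5476) = 1/(2 - 1369/2) = 1/(-1365/2) = -2/1365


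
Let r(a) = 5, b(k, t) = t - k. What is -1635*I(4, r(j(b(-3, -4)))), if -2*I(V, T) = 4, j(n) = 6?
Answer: 3270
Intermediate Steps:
I(V, T) = -2 (I(V, T) = -½*4 = -2)
-1635*I(4, r(j(b(-3, -4)))) = -1635*(-2) = 3270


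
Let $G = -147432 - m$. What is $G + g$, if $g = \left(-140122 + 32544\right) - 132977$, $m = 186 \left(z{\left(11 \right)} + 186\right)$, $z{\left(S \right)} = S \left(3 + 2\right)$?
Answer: $-432813$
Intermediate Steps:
$z{\left(S \right)} = 5 S$ ($z{\left(S \right)} = S 5 = 5 S$)
$m = 44826$ ($m = 186 \left(5 \cdot 11 + 186\right) = 186 \left(55 + 186\right) = 186 \cdot 241 = 44826$)
$G = -192258$ ($G = -147432 - 44826 = -192258$)
$g = -240555$ ($g = -107578 - 132977 = -240555$)
$G + g = -192258 - 240555 = -432813$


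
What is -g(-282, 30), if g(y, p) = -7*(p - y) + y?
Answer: 2466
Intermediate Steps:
g(y, p) = -7*p + 8*y (g(y, p) = (-7*p + 7*y) + y = -7*p + 8*y)
-g(-282, 30) = -(-7*30 + 8*(-282)) = -(-210 - 2256) = -1*(-2466) = 2466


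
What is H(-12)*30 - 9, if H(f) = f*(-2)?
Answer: 711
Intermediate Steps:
H(f) = -2*f
H(-12)*30 - 9 = -2*(-12)*30 - 9 = 24*30 - 9 = 720 - 9 = 711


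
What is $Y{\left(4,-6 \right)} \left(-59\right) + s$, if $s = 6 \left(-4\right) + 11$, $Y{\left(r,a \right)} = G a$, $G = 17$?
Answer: $6005$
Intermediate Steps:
$Y{\left(r,a \right)} = 17 a$
$s = -13$ ($s = -24 + 11 = -13$)
$Y{\left(4,-6 \right)} \left(-59\right) + s = 17 \left(-6\right) \left(-59\right) - 13 = \left(-102\right) \left(-59\right) - 13 = 6018 - 13 = 6005$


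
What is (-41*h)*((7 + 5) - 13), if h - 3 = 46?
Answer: 2009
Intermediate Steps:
h = 49 (h = 3 + 46 = 49)
(-41*h)*((7 + 5) - 13) = (-41*49)*((7 + 5) - 13) = -2009*(12 - 13) = -2009*(-1) = 2009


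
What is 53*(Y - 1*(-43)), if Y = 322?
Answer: 19345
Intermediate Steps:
53*(Y - 1*(-43)) = 53*(322 - 1*(-43)) = 53*(322 + 43) = 53*365 = 19345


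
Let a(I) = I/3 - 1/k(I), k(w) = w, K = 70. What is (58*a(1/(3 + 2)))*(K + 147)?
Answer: -931364/15 ≈ -62091.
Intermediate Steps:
a(I) = -1/I + I/3 (a(I) = I/3 - 1/I = -1/I + I/3)
(58*a(1/(3 + 2)))*(K + 147) = (58*(-1/(1/(3 + 2)) + 1/(3*(3 + 2))))*(70 + 147) = (58*(-1/(1/5) + (⅓)/5))*217 = (58*(-1/⅕ + (⅓)*(⅕)))*217 = (58*(-1*5 + 1/15))*217 = (58*(-5 + 1/15))*217 = (58*(-74/15))*217 = -4292/15*217 = -931364/15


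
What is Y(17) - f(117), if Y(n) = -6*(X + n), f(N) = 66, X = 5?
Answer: -198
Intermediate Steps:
Y(n) = -30 - 6*n (Y(n) = -6*(5 + n) = -30 - 6*n)
Y(17) - f(117) = (-30 - 6*17) - 1*66 = (-30 - 102) - 66 = -132 - 66 = -198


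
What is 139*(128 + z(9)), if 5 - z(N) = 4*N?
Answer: 13483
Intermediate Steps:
z(N) = 5 - 4*N
139*(128 + z(9)) = 139*(128 + (5 - 4*9)) = 139*(128 + (5 - 36)) = 139*(128 - 31) = 139*97 = 13483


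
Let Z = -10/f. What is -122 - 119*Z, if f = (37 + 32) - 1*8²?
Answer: 116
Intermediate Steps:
f = 5 (f = 69 - 1*64 = 69 - 64 = 5)
Z = -2 (Z = -10/5 = -10*⅕ = -2)
-122 - 119*Z = -122 - 119*(-2) = -122 + 238 = 116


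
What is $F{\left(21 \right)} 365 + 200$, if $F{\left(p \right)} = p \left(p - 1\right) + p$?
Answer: $161165$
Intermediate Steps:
$F{\left(p \right)} = p + p \left(-1 + p\right)$ ($F{\left(p \right)} = p \left(-1 + p\right) + p = p + p \left(-1 + p\right)$)
$F{\left(21 \right)} 365 + 200 = 21^{2} \cdot 365 + 200 = 441 \cdot 365 + 200 = 160965 + 200 = 161165$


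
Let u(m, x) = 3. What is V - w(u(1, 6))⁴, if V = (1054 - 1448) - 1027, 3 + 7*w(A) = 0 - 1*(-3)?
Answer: -1421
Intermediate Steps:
w(A) = 0 (w(A) = -3/7 + (0 - 1*(-3))/7 = -3/7 + (0 + 3)/7 = -3/7 + (⅐)*3 = -3/7 + 3/7 = 0)
V = -1421 (V = -394 - 1027 = -1421)
V - w(u(1, 6))⁴ = -1421 - 1*0⁴ = -1421 - 1*0 = -1421 + 0 = -1421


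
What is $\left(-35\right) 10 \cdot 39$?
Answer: $-13650$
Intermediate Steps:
$\left(-35\right) 10 \cdot 39 = \left(-350\right) 39 = -13650$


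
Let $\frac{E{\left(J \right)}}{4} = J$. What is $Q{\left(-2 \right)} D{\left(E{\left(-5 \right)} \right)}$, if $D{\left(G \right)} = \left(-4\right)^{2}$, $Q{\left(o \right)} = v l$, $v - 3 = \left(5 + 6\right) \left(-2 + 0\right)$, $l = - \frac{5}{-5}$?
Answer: $-304$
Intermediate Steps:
$l = 1$ ($l = \left(-5\right) \left(- \frac{1}{5}\right) = 1$)
$E{\left(J \right)} = 4 J$
$v = -19$ ($v = 3 + \left(5 + 6\right) \left(-2 + 0\right) = 3 + 11 \left(-2\right) = 3 - 22 = -19$)
$Q{\left(o \right)} = -19$ ($Q{\left(o \right)} = \left(-19\right) 1 = -19$)
$D{\left(G \right)} = 16$
$Q{\left(-2 \right)} D{\left(E{\left(-5 \right)} \right)} = \left(-19\right) 16 = -304$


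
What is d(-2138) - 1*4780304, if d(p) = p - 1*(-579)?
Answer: -4781863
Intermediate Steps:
d(p) = 579 + p (d(p) = p + 579 = 579 + p)
d(-2138) - 1*4780304 = (579 - 2138) - 1*4780304 = -1559 - 4780304 = -4781863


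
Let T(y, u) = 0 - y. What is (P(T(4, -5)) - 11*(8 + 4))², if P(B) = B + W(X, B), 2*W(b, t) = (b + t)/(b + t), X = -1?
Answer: 73441/4 ≈ 18360.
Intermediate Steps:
W(b, t) = ½ (W(b, t) = ((b + t)/(b + t))/2 = (½)*1 = ½)
T(y, u) = -y
P(B) = ½ + B (P(B) = B + ½ = ½ + B)
(P(T(4, -5)) - 11*(8 + 4))² = ((½ - 1*4) - 11*(8 + 4))² = ((½ - 4) - 11*12)² = (-7/2 - 132)² = (-271/2)² = 73441/4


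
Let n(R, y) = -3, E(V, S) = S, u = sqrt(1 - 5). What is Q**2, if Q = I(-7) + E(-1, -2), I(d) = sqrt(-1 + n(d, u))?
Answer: -8*I ≈ -8.0*I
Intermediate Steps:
u = 2*I (u = sqrt(-4) = 2*I ≈ 2.0*I)
I(d) = 2*I (I(d) = sqrt(-1 - 3) = sqrt(-4) = 2*I)
Q = -2 + 2*I (Q = 2*I - 2 = -2 + 2*I ≈ -2.0 + 2.0*I)
Q**2 = (-2 + 2*I)**2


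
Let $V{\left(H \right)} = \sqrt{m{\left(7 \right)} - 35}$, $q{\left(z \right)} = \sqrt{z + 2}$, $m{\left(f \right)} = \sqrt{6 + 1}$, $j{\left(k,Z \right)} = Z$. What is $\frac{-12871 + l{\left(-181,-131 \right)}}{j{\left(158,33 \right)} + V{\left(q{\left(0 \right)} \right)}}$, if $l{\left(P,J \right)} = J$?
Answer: $- \frac{13002}{33 + i \sqrt{35 - \sqrt{7}}} \approx -382.63 + 65.953 i$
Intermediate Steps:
$m{\left(f \right)} = \sqrt{7}$
$q{\left(z \right)} = \sqrt{2 + z}$
$V{\left(H \right)} = \sqrt{-35 + \sqrt{7}}$ ($V{\left(H \right)} = \sqrt{\sqrt{7} - 35} = \sqrt{-35 + \sqrt{7}}$)
$\frac{-12871 + l{\left(-181,-131 \right)}}{j{\left(158,33 \right)} + V{\left(q{\left(0 \right)} \right)}} = \frac{-12871 - 131}{33 + \sqrt{-35 + \sqrt{7}}} = - \frac{13002}{33 + \sqrt{-35 + \sqrt{7}}}$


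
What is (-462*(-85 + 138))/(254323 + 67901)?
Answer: -583/7672 ≈ -0.075991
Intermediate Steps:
(-462*(-85 + 138))/(254323 + 67901) = -462*53/322224 = -24486*1/322224 = -583/7672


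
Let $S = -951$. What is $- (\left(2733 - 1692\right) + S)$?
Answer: $-90$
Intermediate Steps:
$- (\left(2733 - 1692\right) + S) = - (\left(2733 - 1692\right) - 951) = - (1041 - 951) = \left(-1\right) 90 = -90$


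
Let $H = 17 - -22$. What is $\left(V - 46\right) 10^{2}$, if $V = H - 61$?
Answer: $-6800$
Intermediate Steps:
$H = 39$ ($H = 17 + 22 = 39$)
$V = -22$ ($V = 39 - 61 = -22$)
$\left(V - 46\right) 10^{2} = \left(-22 - 46\right) 10^{2} = \left(-68\right) 100 = -6800$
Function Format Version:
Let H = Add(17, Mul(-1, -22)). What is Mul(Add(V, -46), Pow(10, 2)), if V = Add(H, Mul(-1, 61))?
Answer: -6800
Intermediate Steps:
H = 39 (H = Add(17, 22) = 39)
V = -22 (V = Add(39, Mul(-1, 61)) = Add(39, -61) = -22)
Mul(Add(V, -46), Pow(10, 2)) = Mul(Add(-22, -46), Pow(10, 2)) = Mul(-68, 100) = -6800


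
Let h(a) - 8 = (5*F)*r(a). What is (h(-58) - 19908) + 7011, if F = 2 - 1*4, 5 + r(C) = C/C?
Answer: -12849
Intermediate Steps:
r(C) = -4 (r(C) = -5 + C/C = -5 + 1 = -4)
F = -2 (F = 2 - 4 = -2)
h(a) = 48 (h(a) = 8 + (5*(-2))*(-4) = 8 - 10*(-4) = 8 + 40 = 48)
(h(-58) - 19908) + 7011 = (48 - 19908) + 7011 = -19860 + 7011 = -12849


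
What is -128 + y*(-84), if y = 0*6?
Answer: -128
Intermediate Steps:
y = 0
-128 + y*(-84) = -128 + 0*(-84) = -128 + 0 = -128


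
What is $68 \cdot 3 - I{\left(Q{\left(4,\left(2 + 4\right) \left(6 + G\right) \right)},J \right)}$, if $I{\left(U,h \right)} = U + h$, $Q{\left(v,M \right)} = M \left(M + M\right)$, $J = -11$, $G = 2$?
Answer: $-4393$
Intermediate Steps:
$Q{\left(v,M \right)} = 2 M^{2}$ ($Q{\left(v,M \right)} = M 2 M = 2 M^{2}$)
$68 \cdot 3 - I{\left(Q{\left(4,\left(2 + 4\right) \left(6 + G\right) \right)},J \right)} = 68 \cdot 3 - \left(2 \left(\left(2 + 4\right) \left(6 + 2\right)\right)^{2} - 11\right) = 204 - \left(2 \left(6 \cdot 8\right)^{2} - 11\right) = 204 - \left(2 \cdot 48^{2} - 11\right) = 204 - \left(2 \cdot 2304 - 11\right) = 204 - \left(4608 - 11\right) = 204 - 4597 = -4393$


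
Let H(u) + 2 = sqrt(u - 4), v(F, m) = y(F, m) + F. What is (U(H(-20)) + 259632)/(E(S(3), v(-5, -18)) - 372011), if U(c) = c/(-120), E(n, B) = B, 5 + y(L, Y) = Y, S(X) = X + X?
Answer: -15577921/22322340 + I*sqrt(6)/22322340 ≈ -0.69786 + 1.0973e-7*I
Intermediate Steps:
S(X) = 2*X
y(L, Y) = -5 + Y
v(F, m) = -5 + F + m (v(F, m) = (-5 + m) + F = -5 + F + m)
H(u) = -2 + sqrt(-4 + u) (H(u) = -2 + sqrt(u - 4) = -2 + sqrt(-4 + u))
U(c) = -c/120 (U(c) = c*(-1/120) = -c/120)
(U(H(-20)) + 259632)/(E(S(3), v(-5, -18)) - 372011) = (-(-2 + sqrt(-4 - 20))/120 + 259632)/((-5 - 5 - 18) - 372011) = (-(-2 + sqrt(-24))/120 + 259632)/(-28 - 372011) = (-(-2 + 2*I*sqrt(6))/120 + 259632)/(-372039) = ((1/60 - I*sqrt(6)/60) + 259632)*(-1/372039) = (15577921/60 - I*sqrt(6)/60)*(-1/372039) = -15577921/22322340 + I*sqrt(6)/22322340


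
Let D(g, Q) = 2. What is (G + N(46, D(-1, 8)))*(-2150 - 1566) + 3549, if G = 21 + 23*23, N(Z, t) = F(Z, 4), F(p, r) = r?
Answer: -2055115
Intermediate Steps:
N(Z, t) = 4
G = 550 (G = 21 + 529 = 550)
(G + N(46, D(-1, 8)))*(-2150 - 1566) + 3549 = (550 + 4)*(-2150 - 1566) + 3549 = 554*(-3716) + 3549 = -2058664 + 3549 = -2055115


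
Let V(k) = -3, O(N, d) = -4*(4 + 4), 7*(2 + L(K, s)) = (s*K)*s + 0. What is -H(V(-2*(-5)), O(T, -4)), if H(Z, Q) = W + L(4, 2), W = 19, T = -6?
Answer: -135/7 ≈ -19.286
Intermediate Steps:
L(K, s) = -2 + K*s²/7 (L(K, s) = -2 + ((s*K)*s + 0)/7 = -2 + ((K*s)*s + 0)/7 = -2 + (K*s² + 0)/7 = -2 + (K*s²)/7 = -2 + K*s²/7)
O(N, d) = -32 (O(N, d) = -4*8 = -32)
H(Z, Q) = 135/7 (H(Z, Q) = 19 + (-2 + (⅐)*4*2²) = 19 + (-2 + (⅐)*4*4) = 19 + (-2 + 16/7) = 19 + 2/7 = 135/7)
-H(V(-2*(-5)), O(T, -4)) = -1*135/7 = -135/7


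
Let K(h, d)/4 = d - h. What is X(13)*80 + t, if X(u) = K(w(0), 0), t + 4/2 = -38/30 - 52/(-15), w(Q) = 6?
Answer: -9599/5 ≈ -1919.8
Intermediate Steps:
t = ⅕ (t = -2 + (-38/30 - 52/(-15)) = -2 + (-38*1/30 - 52*(-1/15)) = -2 + (-19/15 + 52/15) = -2 + 11/5 = ⅕ ≈ 0.20000)
K(h, d) = -4*h + 4*d (K(h, d) = 4*(d - h) = -4*h + 4*d)
X(u) = -24 (X(u) = -4*6 + 4*0 = -24 + 0 = -24)
X(13)*80 + t = -24*80 + ⅕ = -1920 + ⅕ = -9599/5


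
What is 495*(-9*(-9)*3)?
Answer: 120285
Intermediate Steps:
495*(-9*(-9)*3) = 495*(81*3) = 495*243 = 120285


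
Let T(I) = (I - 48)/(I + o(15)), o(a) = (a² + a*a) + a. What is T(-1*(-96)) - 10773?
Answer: -2014535/187 ≈ -10773.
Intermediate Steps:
o(a) = a + 2*a² (o(a) = (a² + a²) + a = 2*a² + a = a + 2*a²)
T(I) = (-48 + I)/(465 + I) (T(I) = (I - 48)/(I + 15*(1 + 2*15)) = (-48 + I)/(I + 15*(1 + 30)) = (-48 + I)/(I + 15*31) = (-48 + I)/(I + 465) = (-48 + I)/(465 + I))
T(-1*(-96)) - 10773 = (-48 - 1*(-96))/(465 - 1*(-96)) - 10773 = (-48 + 96)/(465 + 96) - 10773 = 48/561 - 10773 = (1/561)*48 - 10773 = 16/187 - 10773 = -2014535/187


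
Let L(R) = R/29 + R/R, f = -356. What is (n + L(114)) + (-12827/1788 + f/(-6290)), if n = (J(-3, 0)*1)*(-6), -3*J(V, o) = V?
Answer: -1334977939/163074540 ≈ -8.1863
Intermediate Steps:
J(V, o) = -V/3
L(R) = 1 + R/29 (L(R) = R*(1/29) + 1 = R/29 + 1 = 1 + R/29)
n = -6 (n = (-⅓*(-3)*1)*(-6) = (1*1)*(-6) = 1*(-6) = -6)
(n + L(114)) + (-12827/1788 + f/(-6290)) = (-6 + (1 + (1/29)*114)) + (-12827/1788 - 356/(-6290)) = (-6 + (1 + 114/29)) + (-12827*1/1788 - 356*(-1/6290)) = (-6 + 143/29) + (-12827/1788 + 178/3145) = -31/29 - 40022651/5623260 = -1334977939/163074540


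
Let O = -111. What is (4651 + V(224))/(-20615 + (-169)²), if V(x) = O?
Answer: 2270/3973 ≈ 0.57136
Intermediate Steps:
V(x) = -111
(4651 + V(224))/(-20615 + (-169)²) = (4651 - 111)/(-20615 + (-169)²) = 4540/(-20615 + 28561) = 4540/7946 = 4540*(1/7946) = 2270/3973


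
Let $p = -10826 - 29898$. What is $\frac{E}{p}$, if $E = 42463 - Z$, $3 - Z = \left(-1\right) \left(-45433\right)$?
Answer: $- \frac{87893}{40724} \approx -2.1583$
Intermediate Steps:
$Z = -45430$ ($Z = 3 - \left(-1\right) \left(-45433\right) = 3 - 45433 = -45430$)
$p = -40724$ ($p = -10826 - 29898 = -40724$)
$E = 87893$ ($E = 42463 - -45430 = 42463 + 45430 = 87893$)
$\frac{E}{p} = \frac{87893}{-40724} = 87893 \left(- \frac{1}{40724}\right) = - \frac{87893}{40724}$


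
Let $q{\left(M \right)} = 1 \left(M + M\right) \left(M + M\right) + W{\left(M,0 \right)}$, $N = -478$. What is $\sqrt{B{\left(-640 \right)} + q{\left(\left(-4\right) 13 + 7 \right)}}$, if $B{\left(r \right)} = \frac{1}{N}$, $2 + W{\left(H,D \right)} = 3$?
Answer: $\frac{3 \sqrt{205660934}}{478} \approx 90.005$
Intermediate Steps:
$W{\left(H,D \right)} = 1$ ($W{\left(H,D \right)} = -2 + 3 = 1$)
$B{\left(r \right)} = - \frac{1}{478}$ ($B{\left(r \right)} = \frac{1}{-478} = - \frac{1}{478}$)
$q{\left(M \right)} = 1 + 4 M^{2}$ ($q{\left(M \right)} = 1 \left(M + M\right) \left(M + M\right) + 1 = 1 \cdot 2 M 2 M + 1 = 1 \cdot 4 M^{2} + 1 = 4 M^{2} + 1 = 1 + 4 M^{2}$)
$\sqrt{B{\left(-640 \right)} + q{\left(\left(-4\right) 13 + 7 \right)}} = \sqrt{- \frac{1}{478} + \left(1 + 4 \left(\left(-4\right) 13 + 7\right)^{2}\right)} = \sqrt{- \frac{1}{478} + \left(1 + 4 \left(-52 + 7\right)^{2}\right)} = \sqrt{- \frac{1}{478} + \left(1 + 4 \left(-45\right)^{2}\right)} = \sqrt{- \frac{1}{478} + \left(1 + 4 \cdot 2025\right)} = \sqrt{- \frac{1}{478} + \left(1 + 8100\right)} = \sqrt{- \frac{1}{478} + 8101} = \sqrt{\frac{3872277}{478}} = \frac{3 \sqrt{205660934}}{478}$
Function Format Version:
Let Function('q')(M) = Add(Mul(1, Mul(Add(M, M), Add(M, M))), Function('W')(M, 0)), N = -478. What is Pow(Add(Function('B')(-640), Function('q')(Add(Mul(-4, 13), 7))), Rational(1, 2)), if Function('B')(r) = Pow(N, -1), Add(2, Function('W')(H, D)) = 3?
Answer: Mul(Rational(3, 478), Pow(205660934, Rational(1, 2))) ≈ 90.005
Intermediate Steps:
Function('W')(H, D) = 1 (Function('W')(H, D) = Add(-2, 3) = 1)
Function('B')(r) = Rational(-1, 478) (Function('B')(r) = Pow(-478, -1) = Rational(-1, 478))
Function('q')(M) = Add(1, Mul(4, Pow(M, 2))) (Function('q')(M) = Add(Mul(1, Mul(Add(M, M), Add(M, M))), 1) = Add(Mul(1, Mul(Mul(2, M), Mul(2, M))), 1) = Add(Mul(1, Mul(4, Pow(M, 2))), 1) = Add(Mul(4, Pow(M, 2)), 1) = Add(1, Mul(4, Pow(M, 2))))
Pow(Add(Function('B')(-640), Function('q')(Add(Mul(-4, 13), 7))), Rational(1, 2)) = Pow(Add(Rational(-1, 478), Add(1, Mul(4, Pow(Add(Mul(-4, 13), 7), 2)))), Rational(1, 2)) = Pow(Add(Rational(-1, 478), Add(1, Mul(4, Pow(Add(-52, 7), 2)))), Rational(1, 2)) = Pow(Add(Rational(-1, 478), Add(1, Mul(4, Pow(-45, 2)))), Rational(1, 2)) = Pow(Add(Rational(-1, 478), Add(1, Mul(4, 2025))), Rational(1, 2)) = Pow(Add(Rational(-1, 478), Add(1, 8100)), Rational(1, 2)) = Pow(Add(Rational(-1, 478), 8101), Rational(1, 2)) = Pow(Rational(3872277, 478), Rational(1, 2)) = Mul(Rational(3, 478), Pow(205660934, Rational(1, 2)))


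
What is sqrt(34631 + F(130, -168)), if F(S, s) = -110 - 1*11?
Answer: sqrt(34510) ≈ 185.77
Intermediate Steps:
F(S, s) = -121 (F(S, s) = -110 - 11 = -121)
sqrt(34631 + F(130, -168)) = sqrt(34631 - 121) = sqrt(34510)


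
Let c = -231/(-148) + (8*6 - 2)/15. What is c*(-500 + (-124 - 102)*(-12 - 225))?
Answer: 272552963/1110 ≈ 2.4554e+5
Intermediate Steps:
c = 10273/2220 (c = -231*(-1/148) + (48 - 2)*(1/15) = 231/148 + 46*(1/15) = 231/148 + 46/15 = 10273/2220 ≈ 4.6275)
c*(-500 + (-124 - 102)*(-12 - 225)) = 10273*(-500 + (-124 - 102)*(-12 - 225))/2220 = 10273*(-500 - 226*(-237))/2220 = 10273*(-500 + 53562)/2220 = (10273/2220)*53062 = 272552963/1110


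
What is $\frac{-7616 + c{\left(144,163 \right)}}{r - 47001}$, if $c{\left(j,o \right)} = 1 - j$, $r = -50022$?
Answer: $\frac{7759}{97023} \approx 0.079971$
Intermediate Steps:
$\frac{-7616 + c{\left(144,163 \right)}}{r - 47001} = \frac{-7616 + \left(1 - 144\right)}{-50022 - 47001} = \frac{-7616 + \left(1 - 144\right)}{-97023} = \left(-7616 - 143\right) \left(- \frac{1}{97023}\right) = \left(-7759\right) \left(- \frac{1}{97023}\right) = \frac{7759}{97023}$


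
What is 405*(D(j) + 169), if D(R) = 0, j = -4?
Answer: 68445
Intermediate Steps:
405*(D(j) + 169) = 405*(0 + 169) = 405*169 = 68445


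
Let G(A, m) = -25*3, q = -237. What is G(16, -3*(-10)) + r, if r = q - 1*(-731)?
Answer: 419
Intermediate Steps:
G(A, m) = -75
r = 494 (r = -237 - 1*(-731) = -237 + 731 = 494)
G(16, -3*(-10)) + r = -75 + 494 = 419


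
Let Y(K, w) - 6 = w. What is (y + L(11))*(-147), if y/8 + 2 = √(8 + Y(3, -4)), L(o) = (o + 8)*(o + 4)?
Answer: -39543 - 1176*√10 ≈ -43262.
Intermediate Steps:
L(o) = (4 + o)*(8 + o) (L(o) = (8 + o)*(4 + o) = (4 + o)*(8 + o))
Y(K, w) = 6 + w
y = -16 + 8*√10 (y = -16 + 8*√(8 + (6 - 4)) = -16 + 8*√(8 + 2) = -16 + 8*√10 ≈ 9.2982)
(y + L(11))*(-147) = ((-16 + 8*√10) + (32 + 11² + 12*11))*(-147) = ((-16 + 8*√10) + (32 + 121 + 132))*(-147) = ((-16 + 8*√10) + 285)*(-147) = (269 + 8*√10)*(-147) = -39543 - 1176*√10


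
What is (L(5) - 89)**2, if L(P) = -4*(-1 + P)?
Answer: 11025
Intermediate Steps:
L(P) = 4 - 4*P
(L(5) - 89)**2 = ((4 - 4*5) - 89)**2 = ((4 - 20) - 89)**2 = (-16 - 89)**2 = (-105)**2 = 11025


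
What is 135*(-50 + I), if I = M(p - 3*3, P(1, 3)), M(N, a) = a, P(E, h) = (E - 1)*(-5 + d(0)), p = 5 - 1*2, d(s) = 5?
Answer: -6750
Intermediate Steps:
p = 3 (p = 5 - 2 = 3)
P(E, h) = 0 (P(E, h) = (E - 1)*(-5 + 5) = (-1 + E)*0 = 0)
I = 0
135*(-50 + I) = 135*(-50 + 0) = 135*(-50) = -6750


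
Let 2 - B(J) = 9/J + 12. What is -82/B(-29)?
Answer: 2378/281 ≈ 8.4626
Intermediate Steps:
B(J) = -10 - 9/J (B(J) = 2 - (9/J + 12) = 2 - (12 + 9/J) = 2 + (-12 - 9/J) = -10 - 9/J)
-82/B(-29) = -82/(-10 - 9/(-29)) = -82/(-10 - 9*(-1/29)) = -82/(-10 + 9/29) = -82/(-281/29) = -82*(-29/281) = 2378/281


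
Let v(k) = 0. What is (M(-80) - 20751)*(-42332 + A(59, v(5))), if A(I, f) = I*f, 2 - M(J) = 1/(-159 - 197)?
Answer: 78172842869/89 ≈ 8.7835e+8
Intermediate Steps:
M(J) = 713/356 (M(J) = 2 - 1/(-159 - 197) = 2 - 1/(-356) = 2 - 1*(-1/356) = 2 + 1/356 = 713/356)
(M(-80) - 20751)*(-42332 + A(59, v(5))) = (713/356 - 20751)*(-42332 + 59*0) = -7386643*(-42332 + 0)/356 = -7386643/356*(-42332) = 78172842869/89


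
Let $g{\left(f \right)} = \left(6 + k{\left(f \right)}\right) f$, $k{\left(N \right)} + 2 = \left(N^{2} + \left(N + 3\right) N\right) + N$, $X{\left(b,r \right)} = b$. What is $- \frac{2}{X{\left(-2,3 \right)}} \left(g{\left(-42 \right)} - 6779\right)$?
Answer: $-148067$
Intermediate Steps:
$k{\left(N \right)} = -2 + N + N^{2} + N \left(3 + N\right)$ ($k{\left(N \right)} = -2 + \left(\left(N^{2} + \left(N + 3\right) N\right) + N\right) = -2 + \left(\left(N^{2} + \left(3 + N\right) N\right) + N\right) = -2 + \left(\left(N^{2} + N \left(3 + N\right)\right) + N\right) = -2 + \left(N + N^{2} + N \left(3 + N\right)\right) = -2 + N + N^{2} + N \left(3 + N\right)$)
$g{\left(f \right)} = f \left(4 + 2 f^{2} + 4 f\right)$ ($g{\left(f \right)} = \left(6 + \left(-2 + 2 f^{2} + 4 f\right)\right) f = \left(4 + 2 f^{2} + 4 f\right) f = f \left(4 + 2 f^{2} + 4 f\right)$)
$- \frac{2}{X{\left(-2,3 \right)}} \left(g{\left(-42 \right)} - 6779\right) = - \frac{2}{-2} \left(2 \left(-42\right) \left(2 + \left(-42\right)^{2} + 2 \left(-42\right)\right) - 6779\right) = \left(-2\right) \left(- \frac{1}{2}\right) \left(2 \left(-42\right) \left(2 + 1764 - 84\right) - 6779\right) = 1 \left(2 \left(-42\right) 1682 - 6779\right) = 1 \left(-141288 - 6779\right) = 1 \left(-148067\right) = -148067$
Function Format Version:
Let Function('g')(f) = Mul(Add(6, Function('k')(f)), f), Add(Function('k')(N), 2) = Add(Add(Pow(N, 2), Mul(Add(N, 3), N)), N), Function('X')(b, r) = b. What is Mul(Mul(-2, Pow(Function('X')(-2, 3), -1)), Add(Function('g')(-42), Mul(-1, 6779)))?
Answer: -148067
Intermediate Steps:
Function('k')(N) = Add(-2, N, Pow(N, 2), Mul(N, Add(3, N))) (Function('k')(N) = Add(-2, Add(Add(Pow(N, 2), Mul(Add(N, 3), N)), N)) = Add(-2, Add(Add(Pow(N, 2), Mul(Add(3, N), N)), N)) = Add(-2, Add(Add(Pow(N, 2), Mul(N, Add(3, N))), N)) = Add(-2, Add(N, Pow(N, 2), Mul(N, Add(3, N)))) = Add(-2, N, Pow(N, 2), Mul(N, Add(3, N))))
Function('g')(f) = Mul(f, Add(4, Mul(2, Pow(f, 2)), Mul(4, f))) (Function('g')(f) = Mul(Add(6, Add(-2, Mul(2, Pow(f, 2)), Mul(4, f))), f) = Mul(Add(4, Mul(2, Pow(f, 2)), Mul(4, f)), f) = Mul(f, Add(4, Mul(2, Pow(f, 2)), Mul(4, f))))
Mul(Mul(-2, Pow(Function('X')(-2, 3), -1)), Add(Function('g')(-42), Mul(-1, 6779))) = Mul(Mul(-2, Pow(-2, -1)), Add(Mul(2, -42, Add(2, Pow(-42, 2), Mul(2, -42))), Mul(-1, 6779))) = Mul(Mul(-2, Rational(-1, 2)), Add(Mul(2, -42, Add(2, 1764, -84)), -6779)) = Mul(1, Add(Mul(2, -42, 1682), -6779)) = Mul(1, Add(-141288, -6779)) = Mul(1, -148067) = -148067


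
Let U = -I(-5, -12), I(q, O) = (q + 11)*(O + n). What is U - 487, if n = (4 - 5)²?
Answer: -421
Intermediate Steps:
n = 1 (n = (-1)² = 1)
I(q, O) = (1 + O)*(11 + q) (I(q, O) = (q + 11)*(O + 1) = (11 + q)*(1 + O) = (1 + O)*(11 + q))
U = 66 (U = -(11 - 5 + 11*(-12) - 12*(-5)) = -(11 - 5 - 132 + 60) = -1*(-66) = 66)
U - 487 = 66 - 487 = -421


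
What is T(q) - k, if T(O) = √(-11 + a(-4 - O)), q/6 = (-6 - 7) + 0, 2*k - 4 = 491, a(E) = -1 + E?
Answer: -495/2 + √62 ≈ -239.63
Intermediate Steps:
k = 495/2 (k = 2 + (½)*491 = 2 + 491/2 = 495/2 ≈ 247.50)
q = -78 (q = 6*((-6 - 7) + 0) = 6*(-13 + 0) = 6*(-13) = -78)
T(O) = √(-16 - O) (T(O) = √(-11 + (-1 + (-4 - O))) = √(-11 + (-5 - O)) = √(-16 - O))
T(q) - k = √(-16 - 1*(-78)) - 1*495/2 = √(-16 + 78) - 495/2 = √62 - 495/2 = -495/2 + √62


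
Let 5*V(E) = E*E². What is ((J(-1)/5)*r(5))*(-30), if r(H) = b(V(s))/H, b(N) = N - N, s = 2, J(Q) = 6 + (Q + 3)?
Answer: 0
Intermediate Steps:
J(Q) = 9 + Q (J(Q) = 6 + (3 + Q) = 9 + Q)
V(E) = E³/5 (V(E) = (E*E²)/5 = E³/5)
b(N) = 0
r(H) = 0 (r(H) = 0/H = 0)
((J(-1)/5)*r(5))*(-30) = (((9 - 1)/5)*0)*(-30) = ((8*(⅕))*0)*(-30) = ((8/5)*0)*(-30) = 0*(-30) = 0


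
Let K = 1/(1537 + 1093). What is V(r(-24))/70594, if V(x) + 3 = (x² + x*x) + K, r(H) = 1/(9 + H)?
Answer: -353953/8354799900 ≈ -4.2365e-5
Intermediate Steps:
K = 1/2630 ≈ 0.00038023
V(x) = -7889/2630 + 2*x² (V(x) = -3 + ((x² + x*x) + 1/2630) = -3 + ((x² + x²) + 1/2630) = -3 + (2*x² + 1/2630) = -3 + (1/2630 + 2*x²) = -7889/2630 + 2*x²)
V(r(-24))/70594 = (-7889/2630 + 2*(1/(9 - 24))²)/70594 = (-7889/2630 + 2*(1/(-15))²)*(1/70594) = (-7889/2630 + 2*(-1/15)²)*(1/70594) = (-7889/2630 + 2*(1/225))*(1/70594) = (-7889/2630 + 2/225)*(1/70594) = -353953/118350*1/70594 = -353953/8354799900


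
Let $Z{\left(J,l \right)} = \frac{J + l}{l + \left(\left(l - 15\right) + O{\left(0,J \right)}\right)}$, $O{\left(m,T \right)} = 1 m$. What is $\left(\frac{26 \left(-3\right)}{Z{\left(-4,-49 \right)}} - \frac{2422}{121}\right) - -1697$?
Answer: $\frac{9688001}{6413} \approx 1510.7$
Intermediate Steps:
$O{\left(m,T \right)} = m$
$Z{\left(J,l \right)} = \frac{J + l}{-15 + 2 l}$ ($Z{\left(J,l \right)} = \frac{J + l}{l + \left(\left(l - 15\right) + 0\right)} = \frac{J + l}{l + \left(\left(-15 + l\right) + 0\right)} = \frac{J + l}{l + \left(-15 + l\right)} = \frac{J + l}{-15 + 2 l}$)
$\left(\frac{26 \left(-3\right)}{Z{\left(-4,-49 \right)}} - \frac{2422}{121}\right) - -1697 = \left(\frac{26 \left(-3\right)}{\frac{1}{-15 + 2 \left(-49\right)} \left(-4 - 49\right)} - \frac{2422}{121}\right) - -1697 = \left(- \frac{78}{\frac{1}{-15 - 98} \left(-53\right)} - \frac{2422}{121}\right) + 1697 = \left(- \frac{78}{\frac{1}{-113} \left(-53\right)} - \frac{2422}{121}\right) + 1697 = \left(- \frac{78}{\left(- \frac{1}{113}\right) \left(-53\right)} - \frac{2422}{121}\right) + 1697 = \left(- \frac{78}{\frac{53}{113}} - \frac{2422}{121}\right) + 1697 = \left(\left(-78\right) \frac{113}{53} - \frac{2422}{121}\right) + 1697 = \left(- \frac{8814}{53} - \frac{2422}{121}\right) + 1697 = - \frac{1194860}{6413} + 1697 = \frac{9688001}{6413}$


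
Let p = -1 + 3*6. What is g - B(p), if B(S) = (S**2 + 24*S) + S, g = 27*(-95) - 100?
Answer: -3379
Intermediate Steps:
g = -2665 (g = -2565 - 100 = -2665)
p = 17 (p = -1 + 18 = 17)
B(S) = S**2 + 25*S
g - B(p) = -2665 - 17*(25 + 17) = -2665 - 17*42 = -2665 - 1*714 = -2665 - 714 = -3379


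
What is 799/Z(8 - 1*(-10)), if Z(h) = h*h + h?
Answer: 799/342 ≈ 2.3363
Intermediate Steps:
Z(h) = h + h² (Z(h) = h² + h = h + h²)
799/Z(8 - 1*(-10)) = 799/(((8 - 1*(-10))*(1 + (8 - 1*(-10))))) = 799/(((8 + 10)*(1 + (8 + 10)))) = 799/((18*(1 + 18))) = 799/((18*19)) = 799/342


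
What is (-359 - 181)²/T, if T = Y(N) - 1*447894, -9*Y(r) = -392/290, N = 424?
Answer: -190269000/292250737 ≈ -0.65105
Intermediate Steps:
Y(r) = 196/1305 (Y(r) = -(-392)/(9*290) = -⅑*(-196/145) = 196/1305)
T = -584501474/1305 (T = 196/1305 - 1*447894 = 196/1305 - 447894 = -584501474/1305 ≈ -4.4789e+5)
(-359 - 181)²/T = (-359 - 181)²/(-584501474/1305) = (-540)²*(-1305/584501474) = 291600*(-1305/584501474) = -190269000/292250737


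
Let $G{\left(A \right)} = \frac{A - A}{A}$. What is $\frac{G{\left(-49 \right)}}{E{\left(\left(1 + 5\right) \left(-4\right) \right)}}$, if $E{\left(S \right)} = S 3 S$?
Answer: $0$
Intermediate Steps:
$G{\left(A \right)} = 0$ ($G{\left(A \right)} = \frac{0}{A} = 0$)
$E{\left(S \right)} = 3 S^{2}$ ($E{\left(S \right)} = 3 S S = 3 S^{2}$)
$\frac{G{\left(-49 \right)}}{E{\left(\left(1 + 5\right) \left(-4\right) \right)}} = \frac{0}{3 \left(\left(1 + 5\right) \left(-4\right)\right)^{2}} = \frac{0}{3 \left(6 \left(-4\right)\right)^{2}} = \frac{0}{3 \left(-24\right)^{2}} = \frac{0}{3 \cdot 576} = \frac{0}{1728} = 0 \cdot \frac{1}{1728} = 0$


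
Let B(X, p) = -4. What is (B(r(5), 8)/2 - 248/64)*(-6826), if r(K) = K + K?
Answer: 160411/4 ≈ 40103.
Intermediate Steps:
r(K) = 2*K
(B(r(5), 8)/2 - 248/64)*(-6826) = (-4/2 - 248/64)*(-6826) = (-4*½ - 248*1/64)*(-6826) = (-2 - 31/8)*(-6826) = -47/8*(-6826) = 160411/4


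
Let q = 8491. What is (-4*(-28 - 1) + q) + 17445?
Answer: 26052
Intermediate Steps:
(-4*(-28 - 1) + q) + 17445 = (-4*(-28 - 1) + 8491) + 17445 = (-4*(-29) + 8491) + 17445 = (116 + 8491) + 17445 = 8607 + 17445 = 26052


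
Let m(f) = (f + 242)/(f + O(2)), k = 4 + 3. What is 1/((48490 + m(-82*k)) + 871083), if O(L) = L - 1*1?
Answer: 573/526915661 ≈ 1.0875e-6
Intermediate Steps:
k = 7
O(L) = -1 + L (O(L) = L - 1 = -1 + L)
m(f) = (242 + f)/(1 + f) (m(f) = (f + 242)/(f + (-1 + 2)) = (242 + f)/(f + 1) = (242 + f)/(1 + f))
1/((48490 + m(-82*k)) + 871083) = 1/((48490 + (242 - 82*7)/(1 - 82*7)) + 871083) = 1/((48490 + (242 - 574)/(1 - 574)) + 871083) = 1/((48490 - 332/(-573)) + 871083) = 1/((48490 - 1/573*(-332)) + 871083) = 1/((48490 + 332/573) + 871083) = 1/(27785102/573 + 871083) = 1/(526915661/573) = 573/526915661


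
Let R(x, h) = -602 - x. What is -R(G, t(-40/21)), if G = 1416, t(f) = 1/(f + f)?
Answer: 2018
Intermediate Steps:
t(f) = 1/(2*f)
-R(G, t(-40/21)) = -(-602 - 1*1416) = -(-602 - 1416) = -1*(-2018) = 2018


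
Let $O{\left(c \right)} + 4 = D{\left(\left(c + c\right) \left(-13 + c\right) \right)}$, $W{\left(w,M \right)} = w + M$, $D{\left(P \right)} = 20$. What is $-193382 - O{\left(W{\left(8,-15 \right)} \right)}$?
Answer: $-193398$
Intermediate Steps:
$W{\left(w,M \right)} = M + w$
$O{\left(c \right)} = 16$ ($O{\left(c \right)} = -4 + 20 = 16$)
$-193382 - O{\left(W{\left(8,-15 \right)} \right)} = -193382 - 16 = -193398$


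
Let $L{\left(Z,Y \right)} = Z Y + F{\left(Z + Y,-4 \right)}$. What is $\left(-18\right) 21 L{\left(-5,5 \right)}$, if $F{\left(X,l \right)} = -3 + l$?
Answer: $12096$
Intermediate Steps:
$L{\left(Z,Y \right)} = -7 + Y Z$ ($L{\left(Z,Y \right)} = Z Y - 7 = Y Z - 7 = -7 + Y Z$)
$\left(-18\right) 21 L{\left(-5,5 \right)} = \left(-18\right) 21 \left(-7 + 5 \left(-5\right)\right) = - 378 \left(-7 - 25\right) = \left(-378\right) \left(-32\right) = 12096$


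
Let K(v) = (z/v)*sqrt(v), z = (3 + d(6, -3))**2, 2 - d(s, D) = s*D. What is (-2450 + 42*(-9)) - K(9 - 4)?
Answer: -2828 - 529*sqrt(5)/5 ≈ -3064.6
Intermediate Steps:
d(s, D) = 2 - D*s (d(s, D) = 2 - s*D = 2 - D*s)
z = 529 (z = (3 + (2 - 1*(-3)*6))**2 = (3 + (2 + 18))**2 = (3 + 20)**2 = 23**2 = 529)
K(v) = 529/sqrt(v) (K(v) = (529/v)*sqrt(v) = 529/sqrt(v))
(-2450 + 42*(-9)) - K(9 - 4) = (-2450 + 42*(-9)) - 529/sqrt(9 - 4) = (-2450 - 378) - 529/sqrt(5) = -2828 - 529*sqrt(5)/5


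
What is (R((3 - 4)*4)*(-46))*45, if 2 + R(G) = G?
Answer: 12420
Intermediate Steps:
R(G) = -2 + G
(R((3 - 4)*4)*(-46))*45 = ((-2 + (3 - 4)*4)*(-46))*45 = ((-2 - 1*4)*(-46))*45 = ((-2 - 4)*(-46))*45 = -6*(-46)*45 = 276*45 = 12420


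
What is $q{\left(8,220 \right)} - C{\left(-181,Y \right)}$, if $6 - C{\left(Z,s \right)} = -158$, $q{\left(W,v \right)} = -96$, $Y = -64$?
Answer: $-260$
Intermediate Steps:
$C{\left(Z,s \right)} = 164$ ($C{\left(Z,s \right)} = 6 - -158 = 6 + 158 = 164$)
$q{\left(8,220 \right)} - C{\left(-181,Y \right)} = -96 - 164 = -260$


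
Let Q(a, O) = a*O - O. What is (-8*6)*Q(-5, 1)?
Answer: 288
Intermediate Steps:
Q(a, O) = -O + O*a (Q(a, O) = O*a - O = -O + O*a)
(-8*6)*Q(-5, 1) = (-8*6)*(1*(-1 - 5)) = -48*(-6) = 288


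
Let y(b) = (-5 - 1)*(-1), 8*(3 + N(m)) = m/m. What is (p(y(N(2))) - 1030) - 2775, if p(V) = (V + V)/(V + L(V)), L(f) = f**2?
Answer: -26633/7 ≈ -3804.7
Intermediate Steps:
N(m) = -23/8 (N(m) = -3 + (m/m)/8 = -3 + (1/8)*1 = -3 + 1/8 = -23/8)
y(b) = 6 (y(b) = -6*(-1) = 6)
p(V) = 2*V/(V + V**2) (p(V) = (V + V)/(V + V**2) = (2*V)/(V + V**2) = 2*V/(V + V**2))
(p(y(N(2))) - 1030) - 2775 = (2/(1 + 6) - 1030) - 2775 = (2/7 - 1030) - 2775 = -7208/7 - 2775 = -26633/7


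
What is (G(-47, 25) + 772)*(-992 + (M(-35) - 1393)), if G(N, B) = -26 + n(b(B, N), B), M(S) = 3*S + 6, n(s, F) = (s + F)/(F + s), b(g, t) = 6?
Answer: -1855548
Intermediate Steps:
n(s, F) = 1 (n(s, F) = (F + s)/(F + s) = 1)
M(S) = 6 + 3*S
G(N, B) = -25 (G(N, B) = -26 + 1 = -25)
(G(-47, 25) + 772)*(-992 + (M(-35) - 1393)) = (-25 + 772)*(-992 + ((6 + 3*(-35)) - 1393)) = 747*(-992 + ((6 - 105) - 1393)) = 747*(-992 + (-99 - 1393)) = 747*(-992 - 1492) = 747*(-2484) = -1855548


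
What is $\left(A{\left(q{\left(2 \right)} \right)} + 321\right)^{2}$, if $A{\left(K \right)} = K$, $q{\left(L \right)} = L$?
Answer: $104329$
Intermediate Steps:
$\left(A{\left(q{\left(2 \right)} \right)} + 321\right)^{2} = \left(2 + 321\right)^{2} = 323^{2} = 104329$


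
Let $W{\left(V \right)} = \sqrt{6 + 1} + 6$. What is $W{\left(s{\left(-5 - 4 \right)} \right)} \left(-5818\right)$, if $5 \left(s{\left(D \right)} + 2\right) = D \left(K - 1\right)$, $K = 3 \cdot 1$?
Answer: $-34908 - 5818 \sqrt{7} \approx -50301.0$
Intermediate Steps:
$K = 3$
$s{\left(D \right)} = -2 + \frac{2 D}{5}$ ($s{\left(D \right)} = -2 + \frac{D \left(3 - 1\right)}{5} = -2 + \frac{D 2}{5} = -2 + \frac{2 D}{5}$)
$W{\left(V \right)} = 6 + \sqrt{7}$ ($W{\left(V \right)} = \sqrt{7} + 6 = 6 + \sqrt{7}$)
$W{\left(s{\left(-5 - 4 \right)} \right)} \left(-5818\right) = \left(6 + \sqrt{7}\right) \left(-5818\right) = -34908 - 5818 \sqrt{7}$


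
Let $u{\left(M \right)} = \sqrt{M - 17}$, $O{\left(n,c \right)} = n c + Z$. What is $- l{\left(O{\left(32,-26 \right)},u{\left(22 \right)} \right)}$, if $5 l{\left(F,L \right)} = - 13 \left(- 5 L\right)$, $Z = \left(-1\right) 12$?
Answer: $- 13 \sqrt{5} \approx -29.069$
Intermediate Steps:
$Z = -12$
$O{\left(n,c \right)} = -12 + c n$ ($O{\left(n,c \right)} = n c - 12 = c n - 12 = -12 + c n$)
$u{\left(M \right)} = \sqrt{-17 + M}$
$l{\left(F,L \right)} = 13 L$ ($l{\left(F,L \right)} = \frac{\left(-13\right) \left(- 5 L\right)}{5} = \frac{65 L}{5} = 13 L$)
$- l{\left(O{\left(32,-26 \right)},u{\left(22 \right)} \right)} = - 13 \sqrt{-17 + 22} = - 13 \sqrt{5}$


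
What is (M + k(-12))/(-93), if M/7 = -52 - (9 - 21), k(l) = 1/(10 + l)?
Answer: 187/62 ≈ 3.0161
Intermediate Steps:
M = -280 (M = 7*(-52 - (9 - 21)) = 7*(-52 - 1*(-12)) = 7*(-52 + 12) = 7*(-40) = -280)
(M + k(-12))/(-93) = (-280 + 1/(10 - 12))/(-93) = -(-280 + 1/(-2))/93 = -(-280 - 1/2)/93 = -1/93*(-561/2) = 187/62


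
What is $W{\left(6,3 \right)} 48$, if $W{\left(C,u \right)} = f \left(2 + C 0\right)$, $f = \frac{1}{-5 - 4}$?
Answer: $- \frac{32}{3} \approx -10.667$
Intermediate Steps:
$f = - \frac{1}{9}$ ($f = \frac{1}{-9} = - \frac{1}{9} \approx -0.11111$)
$W{\left(C,u \right)} = - \frac{2}{9}$ ($W{\left(C,u \right)} = - \frac{2 + C 0}{9} = - \frac{2 + 0}{9} = \left(- \frac{1}{9}\right) 2 = - \frac{2}{9}$)
$W{\left(6,3 \right)} 48 = \left(- \frac{2}{9}\right) 48 = - \frac{32}{3}$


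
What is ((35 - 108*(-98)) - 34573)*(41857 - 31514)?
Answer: -247756222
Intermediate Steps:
((35 - 108*(-98)) - 34573)*(41857 - 31514) = ((35 + 10584) - 34573)*10343 = (10619 - 34573)*10343 = -23954*10343 = -247756222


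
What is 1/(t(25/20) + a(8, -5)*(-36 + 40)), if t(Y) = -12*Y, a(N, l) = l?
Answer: -1/35 ≈ -0.028571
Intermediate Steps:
1/(t(25/20) + a(8, -5)*(-36 + 40)) = 1/(-300/20 - 5*(-36 + 40)) = 1/(-300/20 - 5*4) = 1/(-12*5/4 - 20) = 1/(-15 - 20) = 1/(-35) = -1/35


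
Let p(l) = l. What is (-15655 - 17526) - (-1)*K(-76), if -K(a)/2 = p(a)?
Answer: -33029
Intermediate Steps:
K(a) = -2*a
(-15655 - 17526) - (-1)*K(-76) = (-15655 - 17526) - (-1)*(-2*(-76)) = -33181 - (-1)*152 = -33181 - 1*(-152) = -33181 + 152 = -33029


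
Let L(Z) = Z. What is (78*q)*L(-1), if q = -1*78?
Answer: 6084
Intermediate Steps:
q = -78
(78*q)*L(-1) = (78*(-78))*(-1) = -6084*(-1) = 6084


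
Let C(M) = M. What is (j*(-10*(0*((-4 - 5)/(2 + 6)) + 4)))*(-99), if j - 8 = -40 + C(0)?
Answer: -126720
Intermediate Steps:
j = -32 (j = 8 + (-40 + 0) = 8 - 40 = -32)
(j*(-10*(0*((-4 - 5)/(2 + 6)) + 4)))*(-99) = -(-320)*(0*((-4 - 5)/(2 + 6)) + 4)*(-99) = -(-320)*(0*(-9/8) + 4)*(-99) = -(-320)*(0 + 4)*(-99) = -(-320)*4*(-99) = -32*(-40)*(-99) = 1280*(-99) = -126720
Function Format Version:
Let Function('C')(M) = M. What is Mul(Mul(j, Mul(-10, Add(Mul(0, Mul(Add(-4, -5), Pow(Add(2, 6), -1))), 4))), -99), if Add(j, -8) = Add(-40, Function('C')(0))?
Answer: -126720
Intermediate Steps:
j = -32 (j = Add(8, Add(-40, 0)) = Add(8, -40) = -32)
Mul(Mul(j, Mul(-10, Add(Mul(0, Mul(Add(-4, -5), Pow(Add(2, 6), -1))), 4))), -99) = Mul(Mul(-32, Mul(-10, Add(Mul(0, Mul(Add(-4, -5), Pow(Add(2, 6), -1))), 4))), -99) = Mul(Mul(-32, Mul(-10, Add(Mul(0, Mul(-9, Pow(8, -1))), 4))), -99) = Mul(Mul(-32, Mul(-10, Add(Mul(0, Mul(-9, Rational(1, 8))), 4))), -99) = Mul(Mul(-32, Mul(-10, Add(Mul(0, Rational(-9, 8)), 4))), -99) = Mul(Mul(-32, Mul(-10, Add(0, 4))), -99) = Mul(Mul(-32, Mul(-10, 4)), -99) = Mul(Mul(-32, -40), -99) = Mul(1280, -99) = -126720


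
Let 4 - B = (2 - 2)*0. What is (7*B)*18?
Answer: 504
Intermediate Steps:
B = 4 (B = 4 - (2 - 2)*0 = 4 - 0*0 = 4 - 1*0 = 4 + 0 = 4)
(7*B)*18 = (7*4)*18 = 28*18 = 504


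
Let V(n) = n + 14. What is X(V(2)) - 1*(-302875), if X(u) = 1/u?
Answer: 4846001/16 ≈ 3.0288e+5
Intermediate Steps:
V(n) = 14 + n
X(V(2)) - 1*(-302875) = 1/(14 + 2) - 1*(-302875) = 1/16 + 302875 = 4846001/16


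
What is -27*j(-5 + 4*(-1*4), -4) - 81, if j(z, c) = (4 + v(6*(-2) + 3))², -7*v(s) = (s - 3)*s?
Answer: -176769/49 ≈ -3607.5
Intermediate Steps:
v(s) = -s*(-3 + s)/7 (v(s) = -(s - 3)*s/7 = -(-3 + s)*s/7 = -s*(-3 + s)/7)
j(z, c) = 6400/49 (j(z, c) = (4 + (6*(-2) + 3)*(3 - (6*(-2) + 3))/7)² = (4 + (-12 + 3)*(3 - (-12 + 3))/7)² = (4 + (⅐)*(-9)*(3 - 1*(-9)))² = (4 + (⅐)*(-9)*(3 + 9))² = (4 + (⅐)*(-9)*12)² = (4 - 108/7)² = (-80/7)² = 6400/49)
-27*j(-5 + 4*(-1*4), -4) - 81 = -27*6400/49 - 81 = -172800/49 - 81 = -176769/49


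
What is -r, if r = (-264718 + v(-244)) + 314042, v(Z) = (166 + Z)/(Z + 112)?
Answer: -1085141/22 ≈ -49325.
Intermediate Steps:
v(Z) = (166 + Z)/(112 + Z)
r = 1085141/22 (r = (-264718 + (166 - 244)/(112 - 244)) + 314042 = (-264718 - 78/(-132)) + 314042 = (-264718 - 1/132*(-78)) + 314042 = (-264718 + 13/22) + 314042 = -5823783/22 + 314042 = 1085141/22 ≈ 49325.)
-r = -1*1085141/22 = -1085141/22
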